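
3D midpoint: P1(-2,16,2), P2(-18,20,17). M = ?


Mx = (-2- 18)/2 = -10.0000
My = (16+20)/2 = 18.0000
Mz = (2+17)/2 = 9.5000

M = (-10.0000, 18.0000, 9.5000)


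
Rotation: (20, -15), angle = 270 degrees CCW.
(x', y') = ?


cos(270) = 0, sin(270) = -1
x' = 20*0 + 15*(-1) = -15
y' = 20*(-1) - 15*0 = -20

(-15, -20)


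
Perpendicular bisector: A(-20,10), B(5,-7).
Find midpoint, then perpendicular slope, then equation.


Midpoint = (-7.5, 1.5)
Slope of AB = dy/dx = -17/25 = -0.6800
Perp slope = -dx/dy = 25/17 = 1.4706
b = My - (perp slope)*Mx = 1.5 + (25*(-7.5))/(-17) = 1.5 + 11.0294 = 12.5294

y = 1.4706x + 12.5294


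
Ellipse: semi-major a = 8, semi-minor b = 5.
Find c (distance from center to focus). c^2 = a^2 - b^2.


c^2 = 8^2 - 5^2 = 64 - 25 = 39
c = sqrt(39) = 6.2450

c = 6.2450


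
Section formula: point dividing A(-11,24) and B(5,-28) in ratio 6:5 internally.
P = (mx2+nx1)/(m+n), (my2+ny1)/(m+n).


Px = (6*5 + 5*(-11))/11 = -25/11 = -2.2727
Py = (6*(-28) + 5*24)/11 = -48/11 = -4.3636

P = (-2.2727, -4.3636)


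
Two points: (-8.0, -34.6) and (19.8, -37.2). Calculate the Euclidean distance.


dx = 19.8 + 8.0 = 27.8
dy = -37.2 + 34.6 = -2.6
d = sqrt(772.84 + 6.76) = sqrt(779.6) = 27.9213

27.9213


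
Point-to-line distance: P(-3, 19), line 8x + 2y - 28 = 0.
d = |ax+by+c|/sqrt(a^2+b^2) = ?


|8*(-3) + 2*19 - 28| = |-14| = 14
sqrt(64 + 4) = sqrt(68) = 8.2462
d = 14/sqrt(68) = 1.6977

1.6977


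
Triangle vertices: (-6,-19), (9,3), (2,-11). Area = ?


-6*(3+ 11) = -84
9*(-11+ 19) = 72
2*(-19-3) = -44
sum = -56
Area = |-56|/2 = 28.0000

28.0000 sq units


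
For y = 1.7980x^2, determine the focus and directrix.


a = 1.7980
1/(4a) = 0.1390
Focus = (0, 0.1390)
Directrix: y = -0.1390

Focus = (0, 0.1390), Directrix: y = -0.1390


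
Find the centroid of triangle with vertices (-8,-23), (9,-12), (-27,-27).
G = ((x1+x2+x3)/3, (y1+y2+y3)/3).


Gx = (-8+9- 27)/3 = -26/3 = -8.6667
Gy = (-23- 12- 27)/3 = -62/3 = -20.6667

G = (-8.6667, -20.6667)


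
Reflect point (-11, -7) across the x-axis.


Reflection rule for x-axis: (x, -y)
(-11, -7) -> (-11, 7)

(-11, 7)


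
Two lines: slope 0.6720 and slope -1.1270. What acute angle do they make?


m1-m2 = 1.799
1+m1*m2 = 0.242656
tan(theta) = |1.799/0.242656| = 7.413787
theta = arctan(|1.799/0.242656|) = 82.3181 degrees (acute angle)

82.3181 degrees


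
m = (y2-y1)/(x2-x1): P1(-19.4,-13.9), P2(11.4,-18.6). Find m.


dy = -18.6 + 13.9 = -4.7
dx = 11.4 + 19.4 = 30.8
m = -4.7/30.8 = -0.1526

m = -0.1526


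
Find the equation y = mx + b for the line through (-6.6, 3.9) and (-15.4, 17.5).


m = (13.6)/(-8.8) = -1.5455
b = y1 - m*x1 = 3.9 - (13.6*(-6.6))/(-8.8) = 3.9 - 10.2000 = -6.3000

y = -1.5455x - 6.3000


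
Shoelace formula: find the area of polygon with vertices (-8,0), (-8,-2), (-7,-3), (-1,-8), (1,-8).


sum(xi*y_{i+1}) = -8*(-2) - 8*(-3) - 7*(-8) - 1*(-8) + 1*0 = 104
sum(yi*x_{i+1}) = 0*(-8) - 2*(-7) - 3*(-1) - 8*1 - 8*(-8) = 73
Area = |104 - 73|/2 = 31/2 = 15.5000

15.5000 sq units


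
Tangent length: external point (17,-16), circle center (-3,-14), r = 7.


d = sqrt((17+ 3)^2 + (-16+ 14)^2) = sqrt(400+4) = 20.0998
L = sqrt(404.0000 - 49) = sqrt(355.0000) = 18.8414

18.8414


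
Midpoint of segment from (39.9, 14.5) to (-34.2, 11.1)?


Mx = (39.9 - 34.2)/2 = 5.7/2 = 2.8500
My = (14.5 + 11.1)/2 = 25.6/2 = 12.8000

(2.8500, 12.8000)


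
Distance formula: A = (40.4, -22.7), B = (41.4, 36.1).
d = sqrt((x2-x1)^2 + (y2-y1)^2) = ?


dx = 41.4 - 40.4 = 1.0
dy = 36.1 + 22.7 = 58.8
d = sqrt(1.0 + 3457.44) = sqrt(3458.44) = 58.8085

58.8085


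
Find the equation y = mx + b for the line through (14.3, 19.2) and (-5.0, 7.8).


m = (-11.4)/(-19.3) = 0.5907
b = y1 - m*x1 = 19.2 - (-11.4*14.3)/(-19.3) = 19.2 - 8.4466 = 10.7534

y = 0.5907x + 10.7534


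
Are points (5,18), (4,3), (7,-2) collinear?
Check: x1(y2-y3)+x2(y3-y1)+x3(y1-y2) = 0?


5*(3+ 2) + 4*(-2-18) + 7*(18-3)
= 25 - 80 + 105 = 50

No, not collinear (determinant = 50)


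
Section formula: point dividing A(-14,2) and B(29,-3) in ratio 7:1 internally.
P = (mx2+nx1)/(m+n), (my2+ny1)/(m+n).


Px = (7*29 + 1*(-14))/8 = 189/8 = 23.6250
Py = (7*(-3) + 1*2)/8 = -19/8 = -2.3750

P = (23.6250, -2.3750)


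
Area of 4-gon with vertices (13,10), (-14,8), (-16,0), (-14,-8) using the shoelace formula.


sum(xi*y_{i+1}) = 13*8 - 14*0 - 16*(-8) - 14*10 = 92
sum(yi*x_{i+1}) = 10*(-14) + 8*(-16) + 0*(-14) - 8*13 = -372
Area = |92 + 372|/2 = 464/2 = 232.0000

232.0000 sq units


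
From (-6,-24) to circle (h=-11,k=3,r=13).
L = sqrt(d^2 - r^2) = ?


d = sqrt((-6+ 11)^2 + (-24-3)^2) = sqrt(25+729) = 27.4591
L = sqrt(754.0000 - 169) = sqrt(585.0000) = 24.1868

24.1868


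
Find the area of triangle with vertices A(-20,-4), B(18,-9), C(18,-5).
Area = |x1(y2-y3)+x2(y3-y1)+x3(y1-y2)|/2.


-20*(-9+ 5) = 80
18*(-5+ 4) = -18
18*(-4+ 9) = 90
sum = 152
Area = |152|/2 = 76.0000

76.0000 sq units


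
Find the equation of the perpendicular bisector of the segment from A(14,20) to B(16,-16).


Midpoint = (15, 2)
Slope of AB = dy/dx = -36/2 = -18.0000
Perp slope = -dx/dy = 2/36 = 0.0556
b = My - (perp slope)*Mx = 2 + (2*15)/(-36) = 2 - 0.8333 = 1.1667

y = 0.0556x + 1.1667


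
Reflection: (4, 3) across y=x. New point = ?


Reflection rule for y=x: (y, x)
(4, 3) -> (3, 4)

(3, 4)


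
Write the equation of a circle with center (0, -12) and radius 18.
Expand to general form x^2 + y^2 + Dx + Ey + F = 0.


(x-0)^2 + (y+ 12)^2 = 18^2
D = -2h = 0, E = -2k = 24
F = h^2+k^2-r^2 = 0+144-324 = -180

x^2 + y^2 + 24y - 180 = 0


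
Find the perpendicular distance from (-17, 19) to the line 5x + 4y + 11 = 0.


|5*(-17) + 4*19 + 11| = |2| = 2
sqrt(25 + 16) = sqrt(41) = 6.4031
d = 2/sqrt(41) = 0.3123

0.3123


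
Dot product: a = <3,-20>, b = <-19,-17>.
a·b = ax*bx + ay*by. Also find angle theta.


a·b = 3*(-19) - 20*(-17) = -57 + 340 = 283
|a| = sqrt(9+400) = 20.2237
|b| = sqrt(361+289) = 25.4951
cos(theta) = 283/(sqrt(409)*sqrt(650)) = 283/sqrt(265850) = 0.548868
theta = arccos(283/sqrt(265850)) = 56.7106 degrees

a·b = 283, theta = 56.7106 deg


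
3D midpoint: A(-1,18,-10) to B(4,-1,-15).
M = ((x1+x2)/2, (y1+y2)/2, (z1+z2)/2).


Mx = (-1+4)/2 = 1.5000
My = (18- 1)/2 = 8.5000
Mz = (-10- 15)/2 = -12.5000

M = (1.5000, 8.5000, -12.5000)


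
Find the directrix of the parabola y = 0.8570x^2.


a = 0.8570
1/(4a) = 0.2917
directrix: y = -0.2917 = -0.2917

y = -0.2917


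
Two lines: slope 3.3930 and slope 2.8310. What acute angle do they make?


m1-m2 = 0.562
1+m1*m2 = 10.605583
tan(theta) = |0.562/10.605583| = 0.052991
theta = arctan(|0.562/10.605583|) = 3.0333 degrees (acute angle)

3.0333 degrees


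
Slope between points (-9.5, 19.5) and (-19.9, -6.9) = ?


dy = -6.9 - 19.5 = -26.4
dx = -19.9 + 9.5 = -10.4
m = -26.4/(-10.4) = 2.5385

m = 2.5385


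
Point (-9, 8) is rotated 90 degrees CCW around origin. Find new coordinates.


cos(90) = 0, sin(90) = 1
x' = -9*0 - 8*1 = -8
y' = -9*1 + 8*0 = -9

(-8, -9)


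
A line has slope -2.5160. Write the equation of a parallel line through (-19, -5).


Parallel lines have equal slopes.
m2 = -2.5160
b2 = -5 + 2.5160*(-19) = -52.8040

y = -2.5160x - 52.8040


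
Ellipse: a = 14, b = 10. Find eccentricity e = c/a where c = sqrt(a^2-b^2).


c = sqrt(196-100) = sqrt(96) = 9.7980
e = c/a = sqrt(96)/14 = 0.6999

e = 0.6999


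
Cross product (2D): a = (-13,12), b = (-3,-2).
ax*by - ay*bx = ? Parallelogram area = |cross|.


cross = -13*(-2) - 12*(-3) = 26 + 36 = 62
Parallelogram area = |62| = 62

cross = 62, parallelogram area = 62


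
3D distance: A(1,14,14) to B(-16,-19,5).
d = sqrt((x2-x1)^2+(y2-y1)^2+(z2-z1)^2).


dx=-17, dy=-33, dz=-9
d = sqrt(289+1089+81) = sqrt(1459) = 38.1969

38.1969


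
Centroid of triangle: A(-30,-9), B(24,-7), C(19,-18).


Gx = (-30+24+19)/3 = 13/3 = 4.3333
Gy = (-9- 7- 18)/3 = -34/3 = -11.3333

G = (4.3333, -11.3333)


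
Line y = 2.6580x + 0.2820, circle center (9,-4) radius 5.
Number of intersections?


Substitute y = 2.6580x + 0.2820: (x-9)^2 + (2.6580x+0.2820+ 4)^2 = 25
Expand to Ax^2 + Bx + C = 0, where b-k = 4.282
A = 1+m^2 = 8.064964
B = 2(m(b-k) - h) = 2(2.6580*4.282 - 9) = 4.763112
C = h^2 + (b-k)^2 - r^2 = 81 + 18.335524 - 25 = 74.335524
disc = B^2-4AC = 22.6872 - 2398.0533 = -2375.3661
disc < 0

0 intersection points


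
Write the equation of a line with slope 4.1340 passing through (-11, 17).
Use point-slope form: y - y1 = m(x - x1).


y - 17 = 4.1340(x + 11)
y = 4.1340x + 17 - 4.1340*(-11)
y = 4.1340x + 62.4740

y = 4.1340x + 62.4740


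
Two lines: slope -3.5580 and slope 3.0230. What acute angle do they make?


m1-m2 = -6.581
1+m1*m2 = -9.755834
tan(theta) = |-6.581/(-9.755834)| = 0.674571
theta = arctan(|-6.581/(-9.755834)|) = 34.0024 degrees (acute angle)

34.0024 degrees


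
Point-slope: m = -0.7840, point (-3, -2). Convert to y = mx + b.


y + 2 = -0.7840(x + 3)
y = -0.7840x - 2 + 0.7840*(-3)
y = -0.7840x - 4.3520

y = -0.7840x - 4.3520


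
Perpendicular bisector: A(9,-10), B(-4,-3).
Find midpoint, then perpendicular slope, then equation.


Midpoint = (2.5, -6.5)
Slope of AB = dy/dx = 7/(-13) = -0.5385
Perp slope = -dx/dy = 13/7 = 1.8571
b = My - (perp slope)*Mx = -6.5 + (-13*2.5)/7 = -6.5 - 4.6429 = -11.1429

y = 1.8571x - 11.1429


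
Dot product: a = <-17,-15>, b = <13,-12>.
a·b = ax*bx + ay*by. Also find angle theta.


a·b = -17*13 - 15*(-12) = -221 + 180 = -41
|a| = sqrt(289+225) = 22.6716
|b| = sqrt(169+144) = 17.6918
cos(theta) = -41/(sqrt(514)*sqrt(313)) = -41/sqrt(160882) = -0.102219
theta = arccos(-41/sqrt(160882)) = 95.8669 degrees

a·b = -41, theta = 95.8669 deg


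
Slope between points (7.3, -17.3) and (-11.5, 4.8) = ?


dy = 4.8 + 17.3 = 22.1
dx = -11.5 - 7.3 = -18.8
m = 22.1/(-18.8) = -1.1755

m = -1.1755


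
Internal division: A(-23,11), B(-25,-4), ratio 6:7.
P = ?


Px = (6*(-25) + 7*(-23))/13 = -311/13 = -23.9231
Py = (6*(-4) + 7*11)/13 = 53/13 = 4.0769

P = (-23.9231, 4.0769)


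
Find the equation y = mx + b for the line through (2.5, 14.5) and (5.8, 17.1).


m = (2.6)/(3.3) = 0.7879
b = y1 - m*x1 = 14.5 - (2.6*2.5)/(3.3) = 14.5 - 1.9697 = 12.5303

y = 0.7879x + 12.5303


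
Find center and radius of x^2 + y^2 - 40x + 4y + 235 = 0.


h = -D/2 = 40/2 = 20
k = -E/2 = -4/2 = -2
r^2 = h^2 + k^2 - F = 400 + 4 - 235 = 169
r = 13

Center (20, -2), radius = 13


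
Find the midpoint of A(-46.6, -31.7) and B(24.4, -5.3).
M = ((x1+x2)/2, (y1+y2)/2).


Mx = (-46.6 + 24.4)/2 = -22.2/2 = -11.1000
My = (-31.7 - 5.3)/2 = -37.0/2 = -18.5000

(-11.1000, -18.5000)


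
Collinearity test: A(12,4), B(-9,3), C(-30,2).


12*(3-2) - 9*(2-4) - 30*(4-3)
= 12 + 18 - 30 = 0

Yes, collinear (determinant = 0)


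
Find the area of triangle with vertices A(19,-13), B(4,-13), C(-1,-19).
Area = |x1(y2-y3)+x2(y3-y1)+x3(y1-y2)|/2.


19*(-13+ 19) = 114
4*(-19+ 13) = -24
-1*(-13+ 13) = 0
sum = 90
Area = |90|/2 = 45.0000

45.0000 sq units


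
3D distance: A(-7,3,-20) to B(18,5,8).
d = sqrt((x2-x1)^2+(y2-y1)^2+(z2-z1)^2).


dx=25, dy=2, dz=28
d = sqrt(625+4+784) = sqrt(1413) = 37.5899

37.5899


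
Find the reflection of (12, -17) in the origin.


Reflection rule for origin: (-x, -y)
(12, -17) -> (-12, 17)

(-12, 17)


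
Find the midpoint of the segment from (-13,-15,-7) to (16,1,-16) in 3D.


Mx = (-13+16)/2 = 1.5000
My = (-15+1)/2 = -7.0000
Mz = (-7- 16)/2 = -11.5000

M = (1.5000, -7.0000, -11.5000)


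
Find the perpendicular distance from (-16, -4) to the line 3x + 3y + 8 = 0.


|3*(-16) + 3*(-4) + 8| = |-52| = 52
sqrt(9 + 9) = sqrt(18) = 4.2426
d = 52/sqrt(18) = 12.2565

12.2565


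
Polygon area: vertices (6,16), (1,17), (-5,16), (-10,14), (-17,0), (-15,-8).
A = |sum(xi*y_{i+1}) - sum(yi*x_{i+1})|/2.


sum(xi*y_{i+1}) = 6*17 + 1*16 - 5*14 - 10*0 - 17*(-8) - 15*16 = -56
sum(yi*x_{i+1}) = 16*1 + 17*(-5) + 16*(-10) + 14*(-17) + 0*(-15) - 8*6 = -515
Area = |-56 + 515|/2 = 459/2 = 229.5000

229.5000 sq units


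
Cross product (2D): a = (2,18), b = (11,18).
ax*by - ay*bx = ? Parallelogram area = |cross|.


cross = 2*18 - 18*11 = 36 - 198 = -162
Parallelogram area = |-162| = 162

cross = -162, parallelogram area = 162


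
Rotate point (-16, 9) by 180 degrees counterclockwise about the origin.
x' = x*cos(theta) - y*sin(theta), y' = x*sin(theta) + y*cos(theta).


cos(180) = -1, sin(180) = 0
x' = -16*(-1) - 9*0 = 16
y' = -16*0 + 9*(-1) = -9

(16, -9)


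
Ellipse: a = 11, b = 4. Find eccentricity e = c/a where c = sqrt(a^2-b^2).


c = sqrt(121-16) = sqrt(105) = 10.2470
e = c/a = sqrt(105)/11 = 0.9315

e = 0.9315


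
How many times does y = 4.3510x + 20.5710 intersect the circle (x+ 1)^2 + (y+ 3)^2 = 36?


Substitute y = 4.3510x + 20.5710: (x+ 1)^2 + (4.3510x+20.5710+ 3)^2 = 36
Expand to Ax^2 + Bx + C = 0, where b-k = 23.571
A = 1+m^2 = 19.931201
B = 2(m(b-k) - h) = 2(4.3510*23.571 + 1) = 207.114842
C = h^2 + (b-k)^2 - r^2 = 1 + 555.592041 - 36 = 520.592041
disc = B^2-4AC = 42896.5578 - 41504.0984 = 1392.4594
disc > 0

2 intersection points


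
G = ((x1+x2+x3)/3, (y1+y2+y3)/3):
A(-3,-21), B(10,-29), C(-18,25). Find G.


Gx = (-3+10- 18)/3 = -11/3 = -3.6667
Gy = (-21- 29+25)/3 = -25/3 = -8.3333

G = (-3.6667, -8.3333)


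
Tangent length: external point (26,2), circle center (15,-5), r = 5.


d = sqrt((26-15)^2 + (2+ 5)^2) = sqrt(121+49) = 13.0384
L = sqrt(170.0000 - 25) = sqrt(145.0000) = 12.0416

12.0416


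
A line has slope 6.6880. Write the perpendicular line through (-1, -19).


Perpendicular slope = -1/m1 = -1/6.6880 = -0.1495
b2 = y0 - m2*x0 = -19 - 1/6.6880 = -19 - 0.1495 = -19.1495

y = -0.1495x - 19.1495


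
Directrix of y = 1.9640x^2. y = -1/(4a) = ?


a = 1.9640
1/(4a) = 0.1273
directrix: y = -0.1273 = -0.1273

y = -0.1273


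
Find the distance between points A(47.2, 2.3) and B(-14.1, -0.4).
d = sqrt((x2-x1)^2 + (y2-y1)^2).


dx = -14.1 - 47.2 = -61.3
dy = -0.4 - 2.3 = -2.7
d = sqrt(3757.69 + 7.29) = sqrt(3764.98) = 61.3594

61.3594


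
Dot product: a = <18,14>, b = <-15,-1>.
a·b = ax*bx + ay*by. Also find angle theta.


a·b = 18*(-15) + 14*(-1) = -270 - 14 = -284
|a| = sqrt(324+196) = 22.8035
|b| = sqrt(225+1) = 15.0333
cos(theta) = -284/(sqrt(520)*sqrt(226)) = -284/sqrt(117520) = -0.828443
theta = arccos(-284/sqrt(117520)) = 145.9391 degrees

a·b = -284, theta = 145.9391 deg


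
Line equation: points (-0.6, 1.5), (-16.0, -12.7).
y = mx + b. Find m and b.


m = (-14.2)/(-15.4) = 0.9221
b = y1 - m*x1 = 1.5 - (-14.2*(-0.6))/(-15.4) = 1.5 + 0.5532 = 2.0532

y = 0.9221x + 2.0532


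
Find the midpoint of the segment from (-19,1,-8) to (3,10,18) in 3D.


Mx = (-19+3)/2 = -8.0000
My = (1+10)/2 = 5.5000
Mz = (-8+18)/2 = 5.0000

M = (-8.0000, 5.5000, 5.0000)


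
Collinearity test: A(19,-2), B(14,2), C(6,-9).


19*(2+ 9) + 14*(-9+ 2) + 6*(-2-2)
= 209 - 98 - 24 = 87

No, not collinear (determinant = 87)


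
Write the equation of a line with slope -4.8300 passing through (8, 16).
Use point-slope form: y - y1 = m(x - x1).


y - 16 = -4.8300(x - 8)
y = -4.8300x + 16 + 4.8300*8
y = -4.8300x + 54.6400

y = -4.8300x + 54.6400


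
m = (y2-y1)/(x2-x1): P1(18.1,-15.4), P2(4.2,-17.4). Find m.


dy = -17.4 + 15.4 = -2
dx = 4.2 - 18.1 = -13.9
m = -2/(-13.9) = 0.1439

m = 0.1439


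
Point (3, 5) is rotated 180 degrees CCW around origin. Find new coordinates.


cos(180) = -1, sin(180) = 0
x' = 3*(-1) - 5*0 = -3
y' = 3*0 + 5*(-1) = -5

(-3, -5)


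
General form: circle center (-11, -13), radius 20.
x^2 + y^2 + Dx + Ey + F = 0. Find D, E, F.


(x+ 11)^2 + (y+ 13)^2 = 20^2
D = -2h = 22, E = -2k = 26
F = h^2+k^2-r^2 = 121+169-400 = -110

D = 22, E = 26, F = -110


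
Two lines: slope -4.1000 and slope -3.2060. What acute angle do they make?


m1-m2 = -0.894
1+m1*m2 = 14.1446
tan(theta) = |-0.894/14.1446| = 0.063204
theta = arctan(|-0.894/14.1446|) = 3.6165 degrees (acute angle)

3.6165 degrees


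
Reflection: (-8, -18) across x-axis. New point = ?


Reflection rule for x-axis: (x, -y)
(-8, -18) -> (-8, 18)

(-8, 18)


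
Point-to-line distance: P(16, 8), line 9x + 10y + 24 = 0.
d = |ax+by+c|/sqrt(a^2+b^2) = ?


|9*16 + 10*8 + 24| = |248| = 248
sqrt(81 + 100) = sqrt(181) = 13.4536
d = 248/sqrt(181) = 18.4337

18.4337


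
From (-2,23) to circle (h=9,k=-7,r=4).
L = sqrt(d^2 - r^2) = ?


d = sqrt((-2-9)^2 + (23+ 7)^2) = sqrt(121+900) = 31.9531
L = sqrt(1021.0000 - 16) = sqrt(1005.0000) = 31.7017

31.7017


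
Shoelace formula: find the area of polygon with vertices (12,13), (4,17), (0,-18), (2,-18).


sum(xi*y_{i+1}) = 12*17 + 4*(-18) + 0*(-18) + 2*13 = 158
sum(yi*x_{i+1}) = 13*4 + 17*0 - 18*2 - 18*12 = -200
Area = |158 + 200|/2 = 358/2 = 179.0000

179.0000 sq units


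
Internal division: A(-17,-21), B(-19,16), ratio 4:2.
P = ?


Px = (4*(-19) + 2*(-17))/6 = -110/6 = -18.3333
Py = (4*16 + 2*(-21))/6 = 22/6 = 3.6667

P = (-18.3333, 3.6667)


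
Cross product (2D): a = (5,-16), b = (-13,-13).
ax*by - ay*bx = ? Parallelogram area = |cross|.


cross = 5*(-13) + 16*(-13) = -65 - 208 = -273
Parallelogram area = |-273| = 273

cross = -273, parallelogram area = 273


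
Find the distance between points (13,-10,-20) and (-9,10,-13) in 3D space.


dx=-22, dy=20, dz=7
d = sqrt(484+400+49) = sqrt(933) = 30.5450

30.5450


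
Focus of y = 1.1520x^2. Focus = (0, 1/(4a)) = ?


a = 1.1520
4a = 4.6080
focus = (0, 1/4.6080) = (0, 0.2170)

Focus = (0, 0.2170)


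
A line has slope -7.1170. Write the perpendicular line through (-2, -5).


Perpendicular slope = -1/m1 = -1/(-7.1170) = 0.1405
b2 = y0 - m2*x0 = -5 - 2/(-7.1170) = -5 + 0.2810 = -4.7190

y = 0.1405x - 4.7190


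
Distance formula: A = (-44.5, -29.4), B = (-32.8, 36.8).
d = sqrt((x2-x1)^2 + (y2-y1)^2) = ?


dx = -32.8 + 44.5 = 11.7
dy = 36.8 + 29.4 = 66.2
d = sqrt(136.89 + 4382.44) = sqrt(4519.33) = 67.2260

67.2260


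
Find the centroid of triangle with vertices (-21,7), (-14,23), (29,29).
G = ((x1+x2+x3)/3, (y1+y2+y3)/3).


Gx = (-21- 14+29)/3 = -6/3 = -2.0000
Gy = (7+23+29)/3 = 59/3 = 19.6667

G = (-2.0000, 19.6667)


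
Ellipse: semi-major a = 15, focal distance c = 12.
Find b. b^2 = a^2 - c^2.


b^2 = 15^2 - (12)^2 = 225 - 144 = 81
b = sqrt(81) = 9

b = 9


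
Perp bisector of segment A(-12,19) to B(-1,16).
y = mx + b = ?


Midpoint = (-6.5, 17.5)
Slope of AB = dy/dx = -3/11 = -0.2727
Perp slope = -dx/dy = 11/3 = 3.6667
b = My - (perp slope)*Mx = 17.5 + (11*(-6.5))/(-3) = 17.5 + 23.8333 = 41.3333

y = 3.6667x + 41.3333


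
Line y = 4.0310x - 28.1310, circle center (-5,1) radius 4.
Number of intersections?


Substitute y = 4.0310x - 28.1310: (x+ 5)^2 + (4.0310x- 28.1310-1)^2 = 16
Expand to Ax^2 + Bx + C = 0, where b-k = -29.131
A = 1+m^2 = 17.248961
B = 2(m(b-k) - h) = 2(4.0310*(-29.131) + 5) = -224.854122
C = h^2 + (b-k)^2 - r^2 = 25 + 848.615161 - 16 = 857.615161
disc = B^2-4AC = 50559.3762 - 59171.8819 = -8612.5057
disc < 0

0 intersection points


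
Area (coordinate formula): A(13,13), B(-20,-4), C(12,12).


13*(-4-12) = -208
-20*(12-13) = 20
12*(13+ 4) = 204
sum = 16
Area = |16|/2 = 8.0000

8.0000 sq units


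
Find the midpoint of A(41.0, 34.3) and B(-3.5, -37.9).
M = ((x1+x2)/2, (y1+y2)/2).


Mx = (41.0 - 3.5)/2 = 37.5/2 = 18.7500
My = (34.3 - 37.9)/2 = -3.6/2 = -1.8000

(18.7500, -1.8000)


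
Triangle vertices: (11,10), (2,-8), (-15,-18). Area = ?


11*(-8+ 18) = 110
2*(-18-10) = -56
-15*(10+ 8) = -270
sum = -216
Area = |-216|/2 = 108.0000

108.0000 sq units


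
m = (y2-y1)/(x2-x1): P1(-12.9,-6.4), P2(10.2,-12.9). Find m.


dy = -12.9 + 6.4 = -6.5
dx = 10.2 + 12.9 = 23.1
m = -6.5/23.1 = -0.2814

m = -0.2814


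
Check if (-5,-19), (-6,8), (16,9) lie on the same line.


-5*(8-9) - 6*(9+ 19) + 16*(-19-8)
= 5 - 168 - 432 = -595

No, not collinear (determinant = -595)


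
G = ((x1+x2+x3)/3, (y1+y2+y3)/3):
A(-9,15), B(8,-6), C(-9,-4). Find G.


Gx = (-9+8- 9)/3 = -10/3 = -3.3333
Gy = (15- 6- 4)/3 = 5/3 = 1.6667

G = (-3.3333, 1.6667)


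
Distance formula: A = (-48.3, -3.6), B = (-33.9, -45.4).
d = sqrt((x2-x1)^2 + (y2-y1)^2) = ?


dx = -33.9 + 48.3 = 14.4
dy = -45.4 + 3.6 = -41.8
d = sqrt(207.36 + 1747.24) = sqrt(1954.6) = 44.2109

44.2109


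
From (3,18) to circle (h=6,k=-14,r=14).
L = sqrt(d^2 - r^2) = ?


d = sqrt((3-6)^2 + (18+ 14)^2) = sqrt(9+1024) = 32.1403
L = sqrt(1033.0000 - 196) = sqrt(837.0000) = 28.9310

28.9310


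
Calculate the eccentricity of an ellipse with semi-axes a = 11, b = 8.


c = sqrt(121-64) = sqrt(57) = 7.5498
e = c/a = sqrt(57)/11 = 0.6863

e = 0.6863


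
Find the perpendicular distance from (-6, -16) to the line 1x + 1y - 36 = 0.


|1*(-6) + 1*(-16) - 36| = |-58| = 58
sqrt(1 + 1) = sqrt(2) = 1.4142
d = 58/sqrt(2) = 41.0122

41.0122


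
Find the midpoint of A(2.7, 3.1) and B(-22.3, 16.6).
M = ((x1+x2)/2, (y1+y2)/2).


Mx = (2.7 - 22.3)/2 = -19.6/2 = -9.8000
My = (3.1 + 16.6)/2 = 19.7/2 = 9.8500

(-9.8000, 9.8500)


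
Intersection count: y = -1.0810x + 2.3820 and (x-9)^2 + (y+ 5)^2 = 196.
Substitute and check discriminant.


Substitute y = -1.0810x + 2.3820: (x-9)^2 + (-1.0810x+2.3820+ 5)^2 = 196
Expand to Ax^2 + Bx + C = 0, where b-k = 7.382
A = 1+m^2 = 2.168561
B = 2(m(b-k) - h) = 2(-1.0810*7.382 - 9) = -33.959884
C = h^2 + (b-k)^2 - r^2 = 81 + 54.493924 - 196 = -60.506076
disc = B^2-4AC = 1153.2737 + 524.8445 = 1678.1182
disc > 0

2 intersection points


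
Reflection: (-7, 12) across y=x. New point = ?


Reflection rule for y=x: (y, x)
(-7, 12) -> (12, -7)

(12, -7)


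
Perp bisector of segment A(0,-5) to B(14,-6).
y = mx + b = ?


Midpoint = (7, -5.5)
Slope of AB = dy/dx = -1/14 = -0.0714
Perp slope = -dx/dy = 14/1 = 14.0000
b = My - (perp slope)*Mx = -5.5 + (14*7)/(-1) = -5.5 - 98.0000 = -103.5000

y = 14.0000x - 103.5000


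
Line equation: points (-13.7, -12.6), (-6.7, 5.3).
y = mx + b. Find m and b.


m = (17.9)/(7) = 2.5571
b = y1 - m*x1 = -12.6 - (17.9*(-13.7))/(7) = -12.6 + 35.0329 = 22.4329

y = 2.5571x + 22.4329


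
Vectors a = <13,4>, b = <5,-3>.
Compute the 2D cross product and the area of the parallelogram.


cross = 13*(-3) - 4*5 = -39 - 20 = -59
Parallelogram area = |-59| = 59

cross = -59, parallelogram area = 59


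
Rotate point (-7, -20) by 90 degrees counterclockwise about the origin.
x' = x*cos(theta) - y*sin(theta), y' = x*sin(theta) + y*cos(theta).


cos(90) = 0, sin(90) = 1
x' = -7*0 + 20*1 = 20
y' = -7*1 - 20*0 = -7

(20, -7)


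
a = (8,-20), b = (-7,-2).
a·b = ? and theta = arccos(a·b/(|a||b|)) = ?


a·b = 8*(-7) - 20*(-2) = -56 + 40 = -16
|a| = sqrt(64+400) = 21.5407
|b| = sqrt(49+4) = 7.2801
cos(theta) = -16/(sqrt(464)*sqrt(53)) = -16/sqrt(24592) = -0.102029
theta = arccos(-16/sqrt(24592)) = 95.8560 degrees

a·b = -16, theta = 95.8560 deg


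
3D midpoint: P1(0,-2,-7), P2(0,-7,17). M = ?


Mx = (0+0)/2 = 0
My = (-2- 7)/2 = -4.5000
Mz = (-7+17)/2 = 5.0000

M = (0, -4.5000, 5.0000)


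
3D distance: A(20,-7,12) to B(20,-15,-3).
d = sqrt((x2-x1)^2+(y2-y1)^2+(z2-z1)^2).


dx=0, dy=-8, dz=-15
d = sqrt(0+64+225) = sqrt(289) = 17.0000

17.0000


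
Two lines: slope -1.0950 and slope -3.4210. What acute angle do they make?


m1-m2 = 2.326
1+m1*m2 = 4.745995
tan(theta) = |2.326/4.745995| = 0.490097
theta = arctan(|2.326/4.745995|) = 26.1094 degrees (acute angle)

26.1094 degrees


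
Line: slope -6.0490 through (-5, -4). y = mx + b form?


y + 4 = -6.0490(x + 5)
y = -6.0490x - 4 + 6.0490*(-5)
y = -6.0490x - 34.2450

y = -6.0490x - 34.2450


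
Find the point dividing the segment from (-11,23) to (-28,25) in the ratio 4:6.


Px = (4*(-28) + 6*(-11))/10 = -178/10 = -17.8000
Py = (4*25 + 6*23)/10 = 238/10 = 23.8000

P = (-17.8000, 23.8000)


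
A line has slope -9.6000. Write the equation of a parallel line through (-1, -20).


Parallel lines have equal slopes.
m2 = -9.6000
b2 = -20 + 9.6000*(-1) = -29.6000

y = -9.6000x - 29.6000


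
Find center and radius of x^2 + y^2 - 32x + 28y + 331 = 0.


h = -D/2 = 32/2 = 16
k = -E/2 = -28/2 = -14
r^2 = h^2 + k^2 - F = 256 + 196 - 331 = 121
r = 11

Center (16, -14), radius = 11


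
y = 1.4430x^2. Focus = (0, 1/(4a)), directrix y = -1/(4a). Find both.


a = 1.4430
1/(4a) = 0.1733
Focus = (0, 0.1733)
Directrix: y = -0.1733

Focus = (0, 0.1733), Directrix: y = -0.1733


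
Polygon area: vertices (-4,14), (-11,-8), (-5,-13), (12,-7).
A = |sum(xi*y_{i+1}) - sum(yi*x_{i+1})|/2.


sum(xi*y_{i+1}) = -4*(-8) - 11*(-13) - 5*(-7) + 12*14 = 378
sum(yi*x_{i+1}) = 14*(-11) - 8*(-5) - 13*12 - 7*(-4) = -242
Area = |378 + 242|/2 = 620/2 = 310.0000

310.0000 sq units


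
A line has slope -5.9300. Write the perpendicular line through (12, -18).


Perpendicular slope = -1/m1 = -1/(-5.9300) = 0.1686
b2 = y0 - m2*x0 = -18 + 12/(-5.9300) = -18 - 2.0236 = -20.0236

y = 0.1686x - 20.0236


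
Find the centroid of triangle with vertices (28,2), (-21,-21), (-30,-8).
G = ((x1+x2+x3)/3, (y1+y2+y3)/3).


Gx = (28- 21- 30)/3 = -23/3 = -7.6667
Gy = (2- 21- 8)/3 = -27/3 = -9.0000

G = (-7.6667, -9.0000)


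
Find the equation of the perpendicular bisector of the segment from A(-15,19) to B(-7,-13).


Midpoint = (-11, 3)
Slope of AB = dy/dx = -32/8 = -4.0000
Perp slope = -dx/dy = 8/32 = 0.2500
b = My - (perp slope)*Mx = 3 + (8*(-11))/(-32) = 3 + 2.7500 = 5.7500

y = 0.2500x + 5.7500


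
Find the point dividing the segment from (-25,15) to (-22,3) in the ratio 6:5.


Px = (6*(-22) + 5*(-25))/11 = -257/11 = -23.3636
Py = (6*3 + 5*15)/11 = 93/11 = 8.4545

P = (-23.3636, 8.4545)


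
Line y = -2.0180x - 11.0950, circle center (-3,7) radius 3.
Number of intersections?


Substitute y = -2.0180x - 11.0950: (x+ 3)^2 + (-2.0180x- 11.0950-7)^2 = 9
Expand to Ax^2 + Bx + C = 0, where b-k = -18.095
A = 1+m^2 = 5.072324
B = 2(m(b-k) - h) = 2(-2.0180*(-18.095) + 3) = 79.03142
C = h^2 + (b-k)^2 - r^2 = 9 + 327.429025 - 9 = 327.429025
disc = B^2-4AC = 6245.9653 - 6643.3044 = -397.3391
disc < 0

0 intersection points


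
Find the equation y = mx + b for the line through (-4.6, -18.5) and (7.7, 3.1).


m = (21.6)/(12.3) = 1.7561
b = y1 - m*x1 = -18.5 - (21.6*(-4.6))/(12.3) = -18.5 + 8.0780 = -10.4220

y = 1.7561x - 10.4220


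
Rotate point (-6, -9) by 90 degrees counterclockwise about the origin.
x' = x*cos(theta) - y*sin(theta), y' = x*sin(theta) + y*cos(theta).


cos(90) = 0, sin(90) = 1
x' = -6*0 + 9*1 = 9
y' = -6*1 - 9*0 = -6

(9, -6)


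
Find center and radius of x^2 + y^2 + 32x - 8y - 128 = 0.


h = -D/2 = -32/2 = -16
k = -E/2 = 8/2 = 4
r^2 = h^2 + k^2 - F = 256 + 16 + 128 = 400
r = 20

Center (-16, 4), radius = 20


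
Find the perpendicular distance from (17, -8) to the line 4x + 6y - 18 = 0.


|4*17 + 6*(-8) - 18| = |2| = 2
sqrt(16 + 36) = sqrt(52) = 7.2111
d = 2/sqrt(52) = 0.2774

0.2774


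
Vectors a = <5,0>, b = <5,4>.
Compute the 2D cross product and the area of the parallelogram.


cross = 5*4 - 0*5 = 20 - 0 = 20
Parallelogram area = |20| = 20

cross = 20, parallelogram area = 20


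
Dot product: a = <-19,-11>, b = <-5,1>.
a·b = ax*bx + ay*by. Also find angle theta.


a·b = -19*(-5) - 11*1 = 95 - 11 = 84
|a| = sqrt(361+121) = 21.9545
|b| = sqrt(25+1) = 5.0990
cos(theta) = 84/(sqrt(482)*sqrt(26)) = 84/sqrt(12532) = 0.750359
theta = arccos(84/sqrt(12532)) = 41.3785 degrees

a·b = 84, theta = 41.3785 deg


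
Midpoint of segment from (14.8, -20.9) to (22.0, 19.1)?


Mx = (14.8 + 22.0)/2 = 36.8/2 = 18.4000
My = (-20.9 + 19.1)/2 = -1.8/2 = -0.9000

(18.4000, -0.9000)


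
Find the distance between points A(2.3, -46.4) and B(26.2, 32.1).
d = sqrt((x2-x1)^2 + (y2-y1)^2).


dx = 26.2 - 2.3 = 23.9
dy = 32.1 + 46.4 = 78.5
d = sqrt(571.21 + 6162.25) = sqrt(6733.46) = 82.0577

82.0577


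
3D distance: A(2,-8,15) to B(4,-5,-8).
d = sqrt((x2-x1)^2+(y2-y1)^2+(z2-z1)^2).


dx=2, dy=3, dz=-23
d = sqrt(4+9+529) = sqrt(542) = 23.2809

23.2809


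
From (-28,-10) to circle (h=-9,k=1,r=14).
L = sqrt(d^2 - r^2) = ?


d = sqrt((-28+ 9)^2 + (-10-1)^2) = sqrt(361+121) = 21.9545
L = sqrt(482.0000 - 196) = sqrt(286.0000) = 16.9115

16.9115


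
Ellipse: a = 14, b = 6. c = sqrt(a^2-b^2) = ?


c^2 = 14^2 - 6^2 = 196 - 36 = 160
c = sqrt(160) = 12.6491

c = 12.6491


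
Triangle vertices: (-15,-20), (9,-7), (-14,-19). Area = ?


-15*(-7+ 19) = -180
9*(-19+ 20) = 9
-14*(-20+ 7) = 182
sum = 11
Area = |11|/2 = 5.5000

5.5000 sq units


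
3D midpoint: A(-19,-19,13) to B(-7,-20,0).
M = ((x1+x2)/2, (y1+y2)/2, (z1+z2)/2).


Mx = (-19- 7)/2 = -13.0000
My = (-19- 20)/2 = -19.5000
Mz = (13+0)/2 = 6.5000

M = (-13.0000, -19.5000, 6.5000)


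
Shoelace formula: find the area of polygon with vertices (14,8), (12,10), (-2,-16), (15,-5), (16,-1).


sum(xi*y_{i+1}) = 14*10 + 12*(-16) - 2*(-5) + 15*(-1) + 16*8 = 71
sum(yi*x_{i+1}) = 8*12 + 10*(-2) - 16*15 - 5*16 - 1*14 = -258
Area = |71 + 258|/2 = 329/2 = 164.5000

164.5000 sq units


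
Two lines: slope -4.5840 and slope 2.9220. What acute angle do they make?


m1-m2 = -7.506
1+m1*m2 = -12.394448
tan(theta) = |-7.506/(-12.394448)| = 0.605594
theta = arctan(|-7.506/(-12.394448)|) = 31.1988 degrees (acute angle)

31.1988 degrees


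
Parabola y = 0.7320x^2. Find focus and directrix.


a = 0.7320
1/(4a) = 0.3415
Focus = (0, 0.3415)
Directrix: y = -0.3415

Focus = (0, 0.3415), Directrix: y = -0.3415


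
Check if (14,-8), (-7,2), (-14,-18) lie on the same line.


14*(2+ 18) - 7*(-18+ 8) - 14*(-8-2)
= 280 + 70 + 140 = 490

No, not collinear (determinant = 490)


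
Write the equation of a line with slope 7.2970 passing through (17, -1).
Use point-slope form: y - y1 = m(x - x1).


y + 1 = 7.2970(x - 17)
y = 7.2970x - 1 - 7.2970*17
y = 7.2970x - 125.0490

y = 7.2970x - 125.0490


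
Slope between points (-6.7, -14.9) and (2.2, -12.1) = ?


dy = -12.1 + 14.9 = 2.8
dx = 2.2 + 6.7 = 8.9
m = 2.8/8.9 = 0.3146

m = 0.3146


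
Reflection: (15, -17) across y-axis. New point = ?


Reflection rule for y-axis: (-x, y)
(15, -17) -> (-15, -17)

(-15, -17)


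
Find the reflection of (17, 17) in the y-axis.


Reflection rule for y-axis: (-x, y)
(17, 17) -> (-17, 17)

(-17, 17)


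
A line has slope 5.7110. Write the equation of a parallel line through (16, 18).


Parallel lines have equal slopes.
m2 = 5.7110
b2 = 18 - 5.7110*16 = -73.3760

y = 5.7110x - 73.3760


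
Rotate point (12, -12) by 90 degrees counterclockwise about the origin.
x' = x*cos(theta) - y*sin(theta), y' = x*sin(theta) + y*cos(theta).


cos(90) = 0, sin(90) = 1
x' = 12*0 + 12*1 = 12
y' = 12*1 - 12*0 = 12

(12, 12)


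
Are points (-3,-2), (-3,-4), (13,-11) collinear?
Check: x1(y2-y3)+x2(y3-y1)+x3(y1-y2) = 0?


-3*(-4+ 11) - 3*(-11+ 2) + 13*(-2+ 4)
= -21 + 27 + 26 = 32

No, not collinear (determinant = 32)


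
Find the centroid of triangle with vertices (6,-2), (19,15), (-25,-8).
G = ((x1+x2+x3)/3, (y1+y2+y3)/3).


Gx = (6+19- 25)/3 = 0/3 = 0
Gy = (-2+15- 8)/3 = 5/3 = 1.6667

G = (0, 1.6667)


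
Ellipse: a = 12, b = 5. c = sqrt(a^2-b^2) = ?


c^2 = 12^2 - 5^2 = 144 - 25 = 119
c = sqrt(119) = 10.9087

c = 10.9087


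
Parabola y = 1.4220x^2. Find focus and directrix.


a = 1.4220
1/(4a) = 0.1758
Focus = (0, 0.1758)
Directrix: y = -0.1758

Focus = (0, 0.1758), Directrix: y = -0.1758


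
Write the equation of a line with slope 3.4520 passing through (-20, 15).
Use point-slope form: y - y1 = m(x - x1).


y - 15 = 3.4520(x + 20)
y = 3.4520x + 15 - 3.4520*(-20)
y = 3.4520x + 84.0400

y = 3.4520x + 84.0400


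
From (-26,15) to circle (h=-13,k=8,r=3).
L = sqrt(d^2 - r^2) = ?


d = sqrt((-26+ 13)^2 + (15-8)^2) = sqrt(169+49) = 14.7648
L = sqrt(218.0000 - 9) = sqrt(209.0000) = 14.4568

14.4568


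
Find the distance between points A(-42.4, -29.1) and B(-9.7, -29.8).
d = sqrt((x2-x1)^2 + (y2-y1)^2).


dx = -9.7 + 42.4 = 32.7
dy = -29.8 + 29.1 = -0.7
d = sqrt(1069.29 + 0.49) = sqrt(1069.78) = 32.7075

32.7075


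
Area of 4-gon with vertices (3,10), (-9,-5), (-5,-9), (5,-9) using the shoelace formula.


sum(xi*y_{i+1}) = 3*(-5) - 9*(-9) - 5*(-9) + 5*10 = 161
sum(yi*x_{i+1}) = 10*(-9) - 5*(-5) - 9*5 - 9*3 = -137
Area = |161 + 137|/2 = 298/2 = 149.0000

149.0000 sq units


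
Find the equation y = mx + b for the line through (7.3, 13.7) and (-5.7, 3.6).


m = (-10.1)/(-13.0) = 0.7769
b = y1 - m*x1 = 13.7 - (-10.1*7.3)/(-13.0) = 13.7 - 5.6715 = 8.0285

y = 0.7769x + 8.0285


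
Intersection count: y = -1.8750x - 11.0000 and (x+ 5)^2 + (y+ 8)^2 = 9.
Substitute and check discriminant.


Substitute y = -1.8750x - 11.0000: (x+ 5)^2 + (-1.8750x- 11.0000+ 8)^2 = 9
Expand to Ax^2 + Bx + C = 0, where b-k = -3
A = 1+m^2 = 4.515625
B = 2(m(b-k) - h) = 2(-1.8750*(-3) + 5) = 21.25
C = h^2 + (b-k)^2 - r^2 = 25 + 9 - 9 = 25
disc = B^2-4AC = 451.5625 - 451.5625 = 0
disc = 0

1 intersection point (tangent)


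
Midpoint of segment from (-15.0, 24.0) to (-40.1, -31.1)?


Mx = (-15.0 - 40.1)/2 = -55.1/2 = -27.5500
My = (24.0 - 31.1)/2 = -7.1/2 = -3.5500

(-27.5500, -3.5500)


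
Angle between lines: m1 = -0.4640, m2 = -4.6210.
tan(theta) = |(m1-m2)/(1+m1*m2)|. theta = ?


m1-m2 = 4.157
1+m1*m2 = 3.144144
tan(theta) = |4.157/3.144144| = 1.322140
theta = arctan(|4.157/3.144144|) = 52.8980 degrees (acute angle)

52.8980 degrees


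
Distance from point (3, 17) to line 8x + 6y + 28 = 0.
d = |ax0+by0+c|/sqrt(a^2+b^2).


|8*3 + 6*17 + 28| = |154| = 154
sqrt(64 + 36) = sqrt(100) = 10.0000
d = 154/sqrt(100) = 15.4000

15.4000


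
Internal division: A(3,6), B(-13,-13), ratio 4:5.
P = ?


Px = (4*(-13) + 5*3)/9 = -37/9 = -4.1111
Py = (4*(-13) + 5*6)/9 = -22/9 = -2.4444

P = (-4.1111, -2.4444)


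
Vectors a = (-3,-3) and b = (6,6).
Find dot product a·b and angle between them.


a·b = -3*6 - 3*6 = -18 - 18 = -36
|a| = sqrt(9+9) = 4.2426
|b| = sqrt(36+36) = 8.4853
cos(theta) = -36/(sqrt(18)*sqrt(72)) = -36/sqrt(1296) = -1
theta = arccos(-36/sqrt(1296)) = 180.0000 degrees

a·b = -36, theta = 180.0000 deg


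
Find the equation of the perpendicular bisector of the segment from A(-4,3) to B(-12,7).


Midpoint = (-8, 5)
Slope of AB = dy/dx = 4/(-8) = -0.5000
Perp slope = -dx/dy = 8/4 = 2.0000
b = My - (perp slope)*Mx = 5 + (-8*(-8))/4 = 5 + 16.0000 = 21.0000

y = 2.0000x + 21.0000


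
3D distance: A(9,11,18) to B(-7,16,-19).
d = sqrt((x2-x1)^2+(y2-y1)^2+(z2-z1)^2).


dx=-16, dy=5, dz=-37
d = sqrt(256+25+1369) = sqrt(1650) = 40.6202

40.6202


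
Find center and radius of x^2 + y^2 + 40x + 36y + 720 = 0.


h = -D/2 = -40/2 = -20
k = -E/2 = -36/2 = -18
r^2 = h^2 + k^2 - F = 400 + 324 - 720 = 4
r = 2

Center (-20, -18), radius = 2


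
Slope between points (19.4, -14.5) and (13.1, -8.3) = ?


dy = -8.3 + 14.5 = 6.2
dx = 13.1 - 19.4 = -6.3
m = 6.2/(-6.3) = -0.9841

m = -0.9841


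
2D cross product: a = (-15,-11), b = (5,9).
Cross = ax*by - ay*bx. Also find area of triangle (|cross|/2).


cross = -15*9 + 11*5 = -135 + 55 = -80
Triangle area = |-80|/2 = 80/2 = 40.0000

cross = -80, triangle area = 40.0000


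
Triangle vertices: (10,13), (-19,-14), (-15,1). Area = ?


10*(-14-1) = -150
-19*(1-13) = 228
-15*(13+ 14) = -405
sum = -327
Area = |-327|/2 = 163.5000

163.5000 sq units


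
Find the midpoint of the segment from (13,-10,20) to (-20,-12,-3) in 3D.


Mx = (13- 20)/2 = -3.5000
My = (-10- 12)/2 = -11.0000
Mz = (20- 3)/2 = 8.5000

M = (-3.5000, -11.0000, 8.5000)


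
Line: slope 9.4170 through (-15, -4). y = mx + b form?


y + 4 = 9.4170(x + 15)
y = 9.4170x - 4 - 9.4170*(-15)
y = 9.4170x + 137.2550

y = 9.4170x + 137.2550


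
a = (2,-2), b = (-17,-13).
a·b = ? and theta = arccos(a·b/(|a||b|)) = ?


a·b = 2*(-17) - 2*(-13) = -34 + 26 = -8
|a| = sqrt(4+4) = 2.8284
|b| = sqrt(289+169) = 21.4009
cos(theta) = -8/(sqrt(8)*sqrt(458)) = -8/sqrt(3664) = -0.132164
theta = arccos(-8/sqrt(3664)) = 97.5946 degrees

a·b = -8, theta = 97.5946 deg


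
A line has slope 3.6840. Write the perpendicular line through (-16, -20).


Perpendicular slope = -1/m1 = -1/3.6840 = -0.2714
b2 = y0 - m2*x0 = -20 - 16/3.6840 = -20 - 4.3431 = -24.3431

y = -0.2714x - 24.3431


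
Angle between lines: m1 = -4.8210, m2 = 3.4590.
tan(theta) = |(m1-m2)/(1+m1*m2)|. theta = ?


m1-m2 = -8.28
1+m1*m2 = -15.675839
tan(theta) = |-8.28/(-15.675839)| = 0.528201
theta = arctan(|-8.28/(-15.675839)|) = 27.8431 degrees (acute angle)

27.8431 degrees


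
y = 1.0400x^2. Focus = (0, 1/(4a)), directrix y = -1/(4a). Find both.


a = 1.0400
1/(4a) = 0.2404
Focus = (0, 0.2404)
Directrix: y = -0.2404

Focus = (0, 0.2404), Directrix: y = -0.2404


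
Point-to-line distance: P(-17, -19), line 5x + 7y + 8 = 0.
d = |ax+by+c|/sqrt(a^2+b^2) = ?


|5*(-17) + 7*(-19) + 8| = |-210| = 210
sqrt(25 + 49) = sqrt(74) = 8.6023
d = 210/sqrt(74) = 24.4120

24.4120


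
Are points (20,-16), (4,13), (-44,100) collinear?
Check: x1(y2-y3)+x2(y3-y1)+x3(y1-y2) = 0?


20*(13-100) + 4*(100+ 16) - 44*(-16-13)
= -1740 + 464 + 1276 = 0

Yes, collinear (determinant = 0)


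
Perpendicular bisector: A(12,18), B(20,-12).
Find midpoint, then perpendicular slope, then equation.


Midpoint = (16, 3)
Slope of AB = dy/dx = -30/8 = -3.7500
Perp slope = -dx/dy = 8/30 = 0.2667
b = My - (perp slope)*Mx = 3 + (8*16)/(-30) = 3 - 4.2667 = -1.2667

y = 0.2667x - 1.2667


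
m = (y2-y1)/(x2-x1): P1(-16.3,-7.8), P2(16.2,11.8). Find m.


dy = 11.8 + 7.8 = 19.6
dx = 16.2 + 16.3 = 32.5
m = 19.6/32.5 = 0.6031

m = 0.6031


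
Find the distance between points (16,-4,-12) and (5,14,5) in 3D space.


dx=-11, dy=18, dz=17
d = sqrt(121+324+289) = sqrt(734) = 27.0924

27.0924


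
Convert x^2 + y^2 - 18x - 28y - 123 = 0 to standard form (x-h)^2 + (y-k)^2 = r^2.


h = -D/2 = 18/2 = 9
k = -E/2 = 28/2 = 14
r^2 = h^2 + k^2 - F = 81 + 196 + 123 = 400
r = 20

Center (9, 14), radius = 20


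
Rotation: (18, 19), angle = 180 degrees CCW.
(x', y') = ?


cos(180) = -1, sin(180) = 0
x' = 18*(-1) - 19*0 = -18
y' = 18*0 + 19*(-1) = -19

(-18, -19)


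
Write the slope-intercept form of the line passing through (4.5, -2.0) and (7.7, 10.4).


m = (12.4)/(3.2) = 3.8750
b = y1 - m*x1 = -2.0 - (12.4*4.5)/(3.2) = -2.0 - 17.4375 = -19.4375

y = 3.8750x - 19.4375


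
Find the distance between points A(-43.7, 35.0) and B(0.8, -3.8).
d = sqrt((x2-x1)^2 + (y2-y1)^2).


dx = 0.8 + 43.7 = 44.5
dy = -3.8 - 35.0 = -38.8
d = sqrt(1980.25 + 1505.44) = sqrt(3485.69) = 59.0397

59.0397


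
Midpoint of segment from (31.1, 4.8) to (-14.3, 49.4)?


Mx = (31.1 - 14.3)/2 = 16.8/2 = 8.4000
My = (4.8 + 49.4)/2 = 54.2/2 = 27.1000

(8.4000, 27.1000)


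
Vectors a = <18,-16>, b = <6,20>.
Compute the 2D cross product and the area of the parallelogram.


cross = 18*20 + 16*6 = 360 + 96 = 456
Parallelogram area = |456| = 456

cross = 456, parallelogram area = 456


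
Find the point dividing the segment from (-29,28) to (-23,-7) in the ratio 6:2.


Px = (6*(-23) + 2*(-29))/8 = -196/8 = -24.5000
Py = (6*(-7) + 2*28)/8 = 14/8 = 1.7500

P = (-24.5000, 1.7500)


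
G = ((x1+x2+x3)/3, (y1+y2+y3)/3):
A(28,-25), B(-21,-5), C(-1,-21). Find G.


Gx = (28- 21- 1)/3 = 6/3 = 2.0000
Gy = (-25- 5- 21)/3 = -51/3 = -17.0000

G = (2.0000, -17.0000)


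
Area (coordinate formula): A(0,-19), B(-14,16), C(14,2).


0*(16-2) = 0
-14*(2+ 19) = -294
14*(-19-16) = -490
sum = -784
Area = |-784|/2 = 392.0000

392.0000 sq units


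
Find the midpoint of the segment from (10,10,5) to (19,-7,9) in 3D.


Mx = (10+19)/2 = 14.5000
My = (10- 7)/2 = 1.5000
Mz = (5+9)/2 = 7.0000

M = (14.5000, 1.5000, 7.0000)
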